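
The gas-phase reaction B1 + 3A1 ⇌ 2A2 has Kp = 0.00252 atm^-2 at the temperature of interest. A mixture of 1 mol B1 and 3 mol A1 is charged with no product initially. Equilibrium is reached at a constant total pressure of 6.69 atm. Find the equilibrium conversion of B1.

Let X = conversion of B1 (basis 1 mol B1); extent of reaction ξ = X.
Species balance: n_B1 = 1 − X; n_A1 = 3 − 3X; n_A2 = 2X.
Summing: n_T = 4 − 2X.
Mole fractions y_i = n_i/n_T; Kp = p_A2^2 / (p_B1 p_A1^3) with p_i = y_i·P.
Setting this equal to 0.00252 atm^-2 and taking the physical root (0 < X < 1) gives X = 0.166.

X = 0.166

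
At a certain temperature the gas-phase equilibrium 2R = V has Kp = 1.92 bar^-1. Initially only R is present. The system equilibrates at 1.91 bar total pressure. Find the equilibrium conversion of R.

X = 0.747

Let X = conversion of R (basis 1 mol R); extent of reaction ξ = 0.5X.
At extent ξ: n_R = 1 − X; n_V = 0.5X.
Total moles n_T = 1 − 0.5X.
y_i = n_i/n_T, p_i = y_i·P. Kp = p_V / (p_R^2).
Substituting and setting equal to 1.92 bar^-1 gives a polynomial in X; the root in (0,1) is X = 0.747.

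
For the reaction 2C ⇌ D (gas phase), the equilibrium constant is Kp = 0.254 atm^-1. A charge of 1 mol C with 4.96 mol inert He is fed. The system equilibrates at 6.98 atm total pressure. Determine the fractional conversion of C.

X = 0.299

Basis: 1 mol C initially; let X = conversion of C. Extent ξ = 0.5X.
Species balance: n_C = 1 − X; n_D = 0.5X; n_I = 4.96 (inert).
Total moles n_T = 5.96 − 0.5X.
y_i = n_i/n_T, p_i = y_i·P. Kp = p_D / (p_C^2).
Equating to 0.254 atm^-1 and solving on 0 < X < 1: X = 0.299.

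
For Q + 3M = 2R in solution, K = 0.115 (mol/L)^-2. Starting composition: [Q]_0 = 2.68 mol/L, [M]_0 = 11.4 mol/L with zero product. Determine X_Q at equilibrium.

X = 0.722

Let X = conversion of Q; extent ξ = 2.68·X mol/L.
Concentrations: [Q] = 2.68 − 2.68X; [M] = 11.4 − 8.04X; [R] = 5.36X.
K = [R]^2 / ([Q] [M]^3).
Setting equal to 0.115 and solving for X on (0,1) gives X = 0.722.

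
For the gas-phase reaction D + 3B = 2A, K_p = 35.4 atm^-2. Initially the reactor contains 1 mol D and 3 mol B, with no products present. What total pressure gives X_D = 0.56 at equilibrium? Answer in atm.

P = 0.539 atm

Take 1 mol D as basis and let X be its fractional conversion, so ξ = X.
Species balance: n_D = 1 − X; n_B = 3 − 3X; n_A = 2X.
n_T = Σnᵢ = 4 − 2X.
K_p = p_A^2 / (p_D p_B^3) with p_i = (n_i/n_T)·P.
At X = 0.56: the mole-fraction product g(X) = Π y_i^ν_i = 10.28. Since K_p = g(X)·P^{-2}, P = (g/K_p)^(1/2) = (10.28/35.4)^(1/2) = 0.539 atm.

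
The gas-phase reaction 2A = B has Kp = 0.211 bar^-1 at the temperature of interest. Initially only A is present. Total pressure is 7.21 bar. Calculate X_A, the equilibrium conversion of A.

X = 0.624

Take 1 mol A as basis and let X be its fractional conversion, so ξ = 0.5X.
Moles: n_A = 1 − X; n_B = 0.5X.
Total moles n_T = 1 − 0.5X.
Mole fractions y_i = n_i/n_T; Kp = p_B / (p_A^2) with p_i = y_i·P.
Equating to 0.211 bar^-1 and solving on 0 < X < 1: X = 0.624.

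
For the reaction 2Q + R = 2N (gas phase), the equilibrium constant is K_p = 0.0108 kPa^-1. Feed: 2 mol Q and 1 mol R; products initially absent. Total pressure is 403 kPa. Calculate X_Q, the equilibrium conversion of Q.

X = 0.486

Let X = conversion of Q (basis 2 mol Q); extent of reaction ξ = X.
At extent ξ: n_Q = 2 − 2X; n_R = 1 − X; n_N = 2X.
Summing: n_T = 3 − X.
With p_i = (n_i/n_T)P, K_p = p_N^2 / (p_Q^2 p_R).
Equating to 0.0108 kPa^-1 and solving on 0 < X < 1: X = 0.486.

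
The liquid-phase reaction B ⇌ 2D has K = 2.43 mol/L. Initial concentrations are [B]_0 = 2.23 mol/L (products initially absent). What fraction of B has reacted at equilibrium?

X = 0.403

Let X = conversion of B; extent ξ = 2.23·X mol/L.
Concentrations: [B] = 2.23 − 2.23X; [D] = 4.46X.
K = [D]^2 / ([B]).
Solving K = 2.43 for X ∈ (0,1): X = 0.403.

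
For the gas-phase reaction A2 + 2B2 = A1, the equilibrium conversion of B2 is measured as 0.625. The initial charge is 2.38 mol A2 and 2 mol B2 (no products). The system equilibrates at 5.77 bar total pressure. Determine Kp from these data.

Take 2 mol B2 as basis and let X be its fractional conversion, so ξ = X.
At extent ξ: n_A2 = 2.38 − X; n_B2 = 2 − 2X; n_A1 = X.
Total moles n_T = 4.38 − 2X.
At X = 0.625: n_A2 = 1.75, n_B2 = 0.75, n_A1 = 0.625, n_T = 3.13.
p_i = (n_i/n_T)·P. Kp = p_A1 / (p_A2 p_B2^2) = 0.186 bar^-2.

Kp = 0.186 bar^-2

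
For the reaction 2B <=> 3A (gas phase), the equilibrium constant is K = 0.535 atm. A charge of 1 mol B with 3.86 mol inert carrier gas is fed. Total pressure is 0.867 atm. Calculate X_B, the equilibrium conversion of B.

Let X = conversion of B (basis 1 mol B); extent of reaction ξ = 0.5X.
Mole table: n_B = 1 − X; n_A = 1.5X; n_I = 3.86 (inert).
Total moles n_T = 4.86 + 0.5X.
With p_i = (n_i/n_T)P, K = p_A^3 / (p_B^2).
Equating to 0.535 atm and solving on 0 < X < 1: X = 0.564.

X = 0.564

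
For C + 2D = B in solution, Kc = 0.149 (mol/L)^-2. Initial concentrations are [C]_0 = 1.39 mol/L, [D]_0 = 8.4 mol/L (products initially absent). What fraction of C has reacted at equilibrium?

Let X = conversion of C; extent ξ = 1.39·X mol/L.
Concentrations: [C] = 1.39 − 1.39X; [D] = 8.4 − 2.78X; [B] = 1.39X.
Kc = [B] / ([C] [D]^2).
Equating to 0.149 (mol/L)^-2: the physical root is X = 0.845.

X = 0.845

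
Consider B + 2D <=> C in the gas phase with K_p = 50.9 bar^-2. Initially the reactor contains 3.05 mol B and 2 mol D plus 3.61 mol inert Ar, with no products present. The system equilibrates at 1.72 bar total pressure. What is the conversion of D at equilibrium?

X = 0.826

Take 2 mol D as basis and let X be its fractional conversion, so ξ = X.
Species balance: n_B = 3.05 − X; n_D = 2 − 2X; n_C = X; n_I = 3.61 (inert).
n_T = Σnᵢ = 8.66 − 2X.
Mole fractions y_i = n_i/n_T; K_p = p_C / (p_B p_D^2) with p_i = y_i·P.
Substituting and setting equal to 50.9 bar^-2 gives a polynomial in X; the root in (0,1) is X = 0.826.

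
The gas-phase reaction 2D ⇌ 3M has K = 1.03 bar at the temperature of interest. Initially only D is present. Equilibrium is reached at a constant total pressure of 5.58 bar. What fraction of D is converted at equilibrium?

Basis: 1 mol D initially; let X = conversion of D. Extent ξ = 0.5X.
At extent ξ: n_D = 1 − X; n_M = 1.5X.
n_T = Σnᵢ = 1 + 0.5X.
Mole fractions y_i = n_i/n_T; K = p_M^3 / (p_D^2) with p_i = y_i·P.
This yields a degree-3 equation in X; solving on (0,1), X = 0.311.

X = 0.311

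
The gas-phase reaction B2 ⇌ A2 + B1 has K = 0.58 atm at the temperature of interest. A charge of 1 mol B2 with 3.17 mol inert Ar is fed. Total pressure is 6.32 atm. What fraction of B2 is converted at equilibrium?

Let X = conversion of B2 (basis 1 mol B2); extent of reaction ξ = X.
Moles: n_B2 = 1 − X; n_A2 = X; n_B1 = X; n_I = 3.17 (inert).
Summing: n_T = 4.17 + X.
Mole fractions y_i = n_i/n_T; K = p_A2 p_B1 / (p_B2) with p_i = y_i·P.
This yields a degree-2 equation in X; solving on (0,1), X = 0.474.

X = 0.474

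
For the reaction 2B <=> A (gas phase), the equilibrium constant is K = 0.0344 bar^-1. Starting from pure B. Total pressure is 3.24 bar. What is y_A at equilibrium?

Take 1 mol B as basis and let X be its fractional conversion, so ξ = 0.5X.
Mole table: n_B = 1 − X; n_A = 0.5X.
Total moles n_T = 1 − 0.5X.
y_i = n_i/n_T, p_i = y_i·P. K = p_A / (p_B^2).
This yields a degree-2 equation in X; solving on (0,1), X = 0.168.
Then n_A = 0.0842, n_T = 0.916, so y_A = 0.092.

y_A = 0.092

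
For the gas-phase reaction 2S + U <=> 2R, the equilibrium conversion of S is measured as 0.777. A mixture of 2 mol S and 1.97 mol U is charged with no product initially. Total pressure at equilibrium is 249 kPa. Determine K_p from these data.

K_p = 0.13 kPa^-1

Take 2 mol S as basis and let X be its fractional conversion, so ξ = X.
Species balance: n_S = 2 − 2X; n_U = 1.97 − X; n_R = 2X.
n_T = Σnᵢ = 3.97 − X.
At X = 0.777: n_S = 0.446, n_U = 1.19, n_R = 1.55, n_T = 3.19.
p_i = (n_i/n_T)·P. K_p = p_R^2 / (p_S^2 p_U) = 0.13 kPa^-1.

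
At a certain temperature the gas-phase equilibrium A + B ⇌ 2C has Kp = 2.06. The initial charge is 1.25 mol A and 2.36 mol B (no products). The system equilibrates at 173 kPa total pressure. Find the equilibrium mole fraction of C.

Basis: 1.25 mol A initially; let X = conversion of A. Extent ξ = 1.25X.
Moles: n_A = 1.25 − 1.25X; n_B = 2.36 − 1.25X; n_C = 2.5X.
Total moles n_T = 3.61 (Δν = 0, constant).
With p_i = (n_i/n_T)P, Kp = p_C^2 / (p_A p_B).
Equating to 2.06 and solving on 0 < X < 1: X = 0.554.
Then n_C = 1.38, n_T = 3.61, so y_C = 0.383.

y_C = 0.383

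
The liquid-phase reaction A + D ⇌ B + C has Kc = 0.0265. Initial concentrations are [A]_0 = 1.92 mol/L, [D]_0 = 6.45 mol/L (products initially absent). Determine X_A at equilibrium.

Let X = conversion of A; extent ξ = 1.92·X mol/L.
Concentrations: [A] = 1.92 − 1.92X; [D] = 6.45 − 1.92X; [B] = 1.92X; [C] = 1.92X.
Kc = [B] [C] / ([A] [D]).
This equals 0.0265 at X = 0.249 (the root in 0 < X < 1).

X = 0.249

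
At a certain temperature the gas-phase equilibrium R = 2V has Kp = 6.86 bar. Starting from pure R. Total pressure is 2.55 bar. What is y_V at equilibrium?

Basis: 1 mol R initially; let X = conversion of R. Extent ξ = X.
Moles: n_R = 1 − X; n_V = 2X.
n_T = Σnᵢ = 1 + X.
With p_i = (n_i/n_T)P, Kp = p_V^2 / (p_R).
Setting this equal to 6.86 bar and taking the physical root (0 < X < 1) gives X = 0.634.
Then n_V = 1.27, n_T = 1.63, so y_V = 0.776.

y_V = 0.776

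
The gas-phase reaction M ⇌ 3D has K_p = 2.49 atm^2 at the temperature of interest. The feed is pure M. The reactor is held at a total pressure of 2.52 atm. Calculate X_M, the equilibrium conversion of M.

X = 0.296

Take 1 mol M as basis and let X be its fractional conversion, so ξ = X.
Moles: n_M = 1 − X; n_D = 3X.
n_T = Σnᵢ = 1 + 2X.
Mole fractions y_i = n_i/n_T; K_p = p_D^3 / (p_M) with p_i = y_i·P.
This yields a degree-3 equation in X; solving on (0,1), X = 0.296.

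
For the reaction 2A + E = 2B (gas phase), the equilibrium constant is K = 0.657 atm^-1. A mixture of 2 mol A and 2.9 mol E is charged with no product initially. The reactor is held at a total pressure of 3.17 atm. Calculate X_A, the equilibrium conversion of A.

X = 0.516

Let X = conversion of A (basis 2 mol A); extent of reaction ξ = X.
At extent ξ: n_A = 2 − 2X; n_E = 2.9 − X; n_B = 2X.
Total moles n_T = 4.9 − X.
y_i = n_i/n_T, p_i = y_i·P. K = p_B^2 / (p_A^2 p_E).
Substituting and setting equal to 0.657 atm^-1 gives a polynomial in X; the root in (0,1) is X = 0.516.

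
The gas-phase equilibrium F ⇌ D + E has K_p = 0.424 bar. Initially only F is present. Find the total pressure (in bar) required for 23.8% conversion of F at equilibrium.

Take 1 mol F as basis and let X be its fractional conversion, so ξ = X.
At extent ξ: n_F = 1 − X; n_D = X; n_E = X.
Total moles n_T = 1 + X.
K_p = p_D p_E / (p_F) with p_i = (n_i/n_T)·P.
At X = 0.238: the mole-fraction product g(X) = Π y_i^ν_i = 0.06005. Since K_p = g(X)·P^{1}, P = (K_p/g)^(1/1) = (0.424/0.06005)^(1/1) = 7.06 bar.

P = 7.06 bar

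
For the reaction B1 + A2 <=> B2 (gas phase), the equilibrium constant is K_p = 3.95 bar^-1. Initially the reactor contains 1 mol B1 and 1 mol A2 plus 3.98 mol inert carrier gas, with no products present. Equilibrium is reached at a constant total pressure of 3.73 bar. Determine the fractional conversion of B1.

X = 0.550

Basis: 1 mol B1 initially; let X = conversion of B1. Extent ξ = X.
Moles: n_B1 = 1 − X; n_A2 = 1 − X; n_B2 = X; n_I = 3.98 (inert).
n_T = Σnᵢ = 5.98 − X.
Mole fractions y_i = n_i/n_T; K_p = p_B2 / (p_B1 p_A2) with p_i = y_i·P.
Equating to 3.95 bar^-1 and solving on 0 < X < 1: X = 0.550.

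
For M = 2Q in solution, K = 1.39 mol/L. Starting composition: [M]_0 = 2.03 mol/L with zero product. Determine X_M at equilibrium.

X = 0.337

Let X = conversion of M; extent ξ = 2.03·X mol/L.
Concentrations: [M] = 2.03 − 2.03X; [Q] = 4.06X.
K = [Q]^2 / ([M]).
This equals 1.39 at X = 0.337 (the root in 0 < X < 1).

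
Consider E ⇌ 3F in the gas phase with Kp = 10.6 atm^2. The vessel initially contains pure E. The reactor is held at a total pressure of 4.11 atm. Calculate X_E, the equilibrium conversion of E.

Take 1 mol E as basis and let X be its fractional conversion, so ξ = X.
Mole table: n_E = 1 − X; n_F = 3X.
Total moles n_T = 1 + 2X.
Mole fractions y_i = n_i/n_T; Kp = p_F^3 / (p_E) with p_i = y_i·P.
This yields a degree-3 equation in X; solving on (0,1), X = 0.352.

X = 0.352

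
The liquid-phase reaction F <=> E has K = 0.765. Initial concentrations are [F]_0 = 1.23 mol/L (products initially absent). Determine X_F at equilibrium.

X = 0.433

Let X = conversion of F; extent ξ = 1.23·X mol/L.
Concentrations: [F] = 1.23 − 1.23X; [E] = 1.23X.
K = [E] / ([F]).
Setting equal to 0.765 and solving for X on (0,1) gives X = 0.433.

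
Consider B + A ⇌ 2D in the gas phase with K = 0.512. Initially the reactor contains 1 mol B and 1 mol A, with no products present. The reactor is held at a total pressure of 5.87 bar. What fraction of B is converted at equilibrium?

X = 0.263

Let X = conversion of B (basis 1 mol B); extent of reaction ξ = X.
Moles: n_B = 1 − X; n_A = 1 − X; n_D = 2X.
n_T stays at 2 (no change in mole number).
y_i = n_i/n_T, p_i = y_i·P. K = p_D^2 / (p_B p_A).
Setting this equal to 0.512 and taking the physical root (0 < X < 1) gives X = 0.263.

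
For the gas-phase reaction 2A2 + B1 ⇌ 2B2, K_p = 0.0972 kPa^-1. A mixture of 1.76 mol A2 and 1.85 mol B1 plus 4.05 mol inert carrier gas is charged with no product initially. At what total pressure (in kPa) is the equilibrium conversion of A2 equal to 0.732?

P = 447 kPa

Take 1.76 mol A2 as basis and let X be its fractional conversion, so ξ = 0.88X.
At extent ξ: n_A2 = 1.76 − 1.76X; n_B1 = 1.85 − 0.88X; n_B2 = 1.76X; n_I = 4.05 (inert).
Total moles n_T = 7.66 − 0.88X.
K_p = p_B2^2 / (p_A2^2 p_B1) with p_i = (n_i/n_T)·P.
At X = 0.732: the mole-fraction product g(X) = Π y_i^ν_i = 43.41. Since K_p = g(X)·P^{-1}, P = (g/K_p)^(1/1) = (43.41/0.0972)^(1/1) = 447 kPa.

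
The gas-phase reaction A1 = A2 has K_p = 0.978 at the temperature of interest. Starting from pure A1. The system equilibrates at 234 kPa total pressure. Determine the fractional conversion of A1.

Take 1 mol A1 as basis and let X be its fractional conversion, so ξ = X.
Species balance: n_A1 = 1 − X; n_A2 = X.
Since Δν = 0, n_T = 1 throughout.
y_i = n_i/n_T, p_i = y_i·P. K_p = p_A2 / (p_A1).
Setting this equal to 0.978 and taking the physical root (0 < X < 1) gives X = 0.494.

X = 0.494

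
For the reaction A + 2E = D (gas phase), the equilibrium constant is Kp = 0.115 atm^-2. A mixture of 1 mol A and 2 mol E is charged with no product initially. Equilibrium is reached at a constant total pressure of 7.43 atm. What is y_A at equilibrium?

y_A = 0.230

Take 1 mol A as basis and let X be its fractional conversion, so ξ = X.
At extent ξ: n_A = 1 − X; n_E = 2 − 2X; n_D = X.
n_T = Σnᵢ = 3 − 2X.
Mole fractions y_i = n_i/n_T; Kp = p_D / (p_A p_E^2) with p_i = y_i·P.
Equating to 0.115 atm^-2 and solving on 0 < X < 1: X = 0.574.
Then n_A = 0.426, n_T = 1.85, so y_A = 0.230.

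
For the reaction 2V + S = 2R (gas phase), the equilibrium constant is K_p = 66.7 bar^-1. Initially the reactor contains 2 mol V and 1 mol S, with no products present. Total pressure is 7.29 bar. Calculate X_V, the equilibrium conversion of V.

Let X = conversion of V (basis 2 mol V); extent of reaction ξ = X.
Species balance: n_V = 2 − 2X; n_S = 1 − X; n_R = 2X.
Summing: n_T = 3 − X.
y_i = n_i/n_T, p_i = y_i·P. K_p = p_R^2 / (p_V^2 p_S).
Substituting and setting equal to 66.7 bar^-1 gives a polynomial in X; the root in (0,1) is X = 0.852.

X = 0.852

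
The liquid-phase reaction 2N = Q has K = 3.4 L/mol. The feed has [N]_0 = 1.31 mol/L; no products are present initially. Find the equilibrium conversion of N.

Let X = conversion of N; extent ξ = 1.31X/2 mol/L.
Concentrations: [N] = 1.31 − 1.31X; [Q] = 0.655X.
K = [Q] / ([N]^2).
Equating to 3.4 L/mol: the physical root is X = 0.716.

X = 0.716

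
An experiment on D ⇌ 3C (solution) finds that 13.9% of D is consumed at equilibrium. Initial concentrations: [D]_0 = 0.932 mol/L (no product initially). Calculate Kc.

Let X = conversion of D.
Concentrations: [D] = 0.932 − 0.932X; [C] = 2.8X.
At X = 0.139: [D] = 0.802, [C] = 0.389.
Kc = [C]^3 / ([D]) = 0.0732 (mol/L)^2.

Kc = 0.0732 (mol/L)^2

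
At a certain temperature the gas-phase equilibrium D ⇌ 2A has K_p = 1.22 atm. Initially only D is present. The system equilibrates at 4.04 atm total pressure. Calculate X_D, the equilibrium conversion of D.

Take 1 mol D as basis and let X be its fractional conversion, so ξ = X.
At extent ξ: n_D = 1 − X; n_A = 2X.
Summing: n_T = 1 + X.
Mole fractions y_i = n_i/n_T; K_p = p_A^2 / (p_D) with p_i = y_i·P.
This yields a degree-2 equation in X; solving on (0,1), X = 0.265.

X = 0.265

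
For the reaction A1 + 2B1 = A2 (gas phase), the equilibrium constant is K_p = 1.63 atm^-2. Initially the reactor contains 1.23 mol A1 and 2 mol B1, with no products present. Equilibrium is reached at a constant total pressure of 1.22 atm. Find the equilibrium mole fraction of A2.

Basis: 2 mol B1 initially; let X = conversion of B1. Extent ξ = X.
At extent ξ: n_A1 = 1.23 − X; n_B1 = 2 − 2X; n_A2 = X.
Summing: n_T = 3.23 − 2X.
With p_i = (n_i/n_T)P, K_p = p_A2 / (p_A1 p_B1^2).
Setting this equal to 1.63 atm^-2 and taking the physical root (0 < X < 1) gives X = 0.438.
Then n_A2 = 0.438, n_T = 2.35, so y_A2 = 0.186.

y_A2 = 0.186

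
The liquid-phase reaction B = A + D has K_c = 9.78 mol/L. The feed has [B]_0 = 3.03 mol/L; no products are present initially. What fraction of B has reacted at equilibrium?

X = 0.801

Let X = conversion of B; extent ξ = 3.03·X mol/L.
Concentrations: [B] = 3.03 − 3.03X; [A] = 3.03X; [D] = 3.03X.
K_c = [A] [D] / ([B]).
Solving K_c = 9.78 for X ∈ (0,1): X = 0.801.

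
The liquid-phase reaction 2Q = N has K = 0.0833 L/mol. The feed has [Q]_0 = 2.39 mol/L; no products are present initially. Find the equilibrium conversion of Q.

Let X = conversion of Q; extent ξ = 2.39X/2 mol/L.
Concentrations: [Q] = 2.39 − 2.39X; [N] = 1.2X.
K = [N] / ([Q]^2).
Equating to 0.0833 L/mol: the physical root is X = 0.234.

X = 0.234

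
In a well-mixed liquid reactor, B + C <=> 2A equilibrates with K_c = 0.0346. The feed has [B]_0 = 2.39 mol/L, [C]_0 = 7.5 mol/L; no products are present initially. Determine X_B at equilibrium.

Let X = conversion of B; extent ξ = 2.39·X mol/L.
Concentrations: [B] = 2.39 − 2.39X; [C] = 7.5 − 2.39X; [A] = 4.78X.
K_c = [A]^2 / ([B] [C]).
Solving K_c = 0.0346 for X ∈ (0,1): X = 0.148.

X = 0.148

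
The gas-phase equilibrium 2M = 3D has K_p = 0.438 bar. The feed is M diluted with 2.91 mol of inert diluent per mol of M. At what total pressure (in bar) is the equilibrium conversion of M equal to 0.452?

Take 1 mol M as basis and let X be its fractional conversion, so ξ = 0.5X.
Moles: n_M = 1 − X; n_D = 1.5X; n_I = 2.91 (inert).
Total moles n_T = 3.91 + 0.5X.
K_p = p_D^3 / (p_M^2) with p_i = (n_i/n_T)·P.
At X = 0.452: the mole-fraction product g(X) = Π y_i^ν_i = 0.2509. Since K_p = g(X)·P^{1}, P = (K_p/g)^(1/1) = (0.438/0.2509)^(1/1) = 1.75 bar.

P = 1.75 bar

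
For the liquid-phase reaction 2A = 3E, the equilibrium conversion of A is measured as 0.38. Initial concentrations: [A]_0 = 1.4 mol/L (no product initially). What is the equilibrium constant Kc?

Kc = 0.674 mol/L

Let X = conversion of A.
Concentrations: [A] = 1.4 − 1.4X; [E] = 2.1X.
At X = 0.38: [A] = 0.868, [E] = 0.798.
Kc = [E]^3 / ([A]^2) = 0.674 mol/L.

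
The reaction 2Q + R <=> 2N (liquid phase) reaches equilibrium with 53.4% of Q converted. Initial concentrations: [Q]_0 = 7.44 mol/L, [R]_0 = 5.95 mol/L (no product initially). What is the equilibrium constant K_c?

K_c = 0.331 L/mol

Let X = conversion of Q.
Concentrations: [Q] = 7.44 − 7.44X; [R] = 5.95 − 3.72X; [N] = 7.44X.
At X = 0.534: [Q] = 3.47, [R] = 3.96, [N] = 3.97.
K_c = [N]^2 / ([Q]^2 [R]) = 0.331 L/mol.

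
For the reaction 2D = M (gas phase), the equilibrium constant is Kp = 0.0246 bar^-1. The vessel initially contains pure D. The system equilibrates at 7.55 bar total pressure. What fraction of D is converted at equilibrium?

X = 0.243

Take 1 mol D as basis and let X be its fractional conversion, so ξ = 0.5X.
Moles: n_D = 1 − X; n_M = 0.5X.
Total moles n_T = 1 − 0.5X.
With p_i = (n_i/n_T)P, Kp = p_M / (p_D^2).
Equating to 0.0246 bar^-1 and solving on 0 < X < 1: X = 0.243.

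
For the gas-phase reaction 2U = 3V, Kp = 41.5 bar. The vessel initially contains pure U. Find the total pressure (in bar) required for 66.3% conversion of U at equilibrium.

P = 6.38 bar

Take 1 mol U as basis and let X be its fractional conversion, so ξ = 0.5X.
At extent ξ: n_U = 1 − X; n_V = 1.5X.
Total moles n_T = 1 + 0.5X.
Kp = p_V^3 / (p_U^2) with p_i = (n_i/n_T)·P.
At X = 0.663: the mole-fraction product g(X) = Π y_i^ν_i = 6.504. Since Kp = g(X)·P^{1}, P = (Kp/g)^(1/1) = (41.5/6.504)^(1/1) = 6.38 bar.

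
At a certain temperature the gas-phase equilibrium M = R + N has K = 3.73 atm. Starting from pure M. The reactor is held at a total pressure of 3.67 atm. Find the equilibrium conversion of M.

Let X = conversion of M (basis 1 mol M); extent of reaction ξ = X.
Mole table: n_M = 1 − X; n_R = X; n_N = X.
n_T = Σnᵢ = 1 + X.
y_i = n_i/n_T, p_i = y_i·P. K = p_R p_N / (p_M).
Equating to 3.73 atm and solving on 0 < X < 1: X = 0.710.

X = 0.710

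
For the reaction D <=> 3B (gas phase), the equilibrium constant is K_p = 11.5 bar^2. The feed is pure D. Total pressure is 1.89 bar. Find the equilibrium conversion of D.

X = 0.612

Take 1 mol D as basis and let X be its fractional conversion, so ξ = X.
At extent ξ: n_D = 1 − X; n_B = 3X.
Total moles n_T = 1 + 2X.
Mole fractions y_i = n_i/n_T; K_p = p_B^3 / (p_D) with p_i = y_i·P.
This yields a degree-3 equation in X; solving on (0,1), X = 0.612.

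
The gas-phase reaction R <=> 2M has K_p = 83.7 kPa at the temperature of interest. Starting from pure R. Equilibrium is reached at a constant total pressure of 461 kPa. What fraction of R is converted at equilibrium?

X = 0.208

Take 1 mol R as basis and let X be its fractional conversion, so ξ = X.
Mole table: n_R = 1 − X; n_M = 2X.
Total moles n_T = 1 + X.
Mole fractions y_i = n_i/n_T; K_p = p_M^2 / (p_R) with p_i = y_i·P.
Setting this equal to 83.7 kPa and taking the physical root (0 < X < 1) gives X = 0.208.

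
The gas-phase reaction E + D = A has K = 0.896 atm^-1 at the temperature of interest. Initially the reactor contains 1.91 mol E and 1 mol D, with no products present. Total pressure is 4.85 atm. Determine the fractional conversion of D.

Basis: 1 mol D initially; let X = conversion of D. Extent ξ = X.
Moles: n_E = 1.91 − X; n_D = 1 − X; n_A = X.
n_T = Σnᵢ = 2.91 − X.
With p_i = (n_i/n_T)P, K = p_A / (p_E p_D).
Equating to 0.896 atm^-1 and solving on 0 < X < 1: X = 0.704.

X = 0.704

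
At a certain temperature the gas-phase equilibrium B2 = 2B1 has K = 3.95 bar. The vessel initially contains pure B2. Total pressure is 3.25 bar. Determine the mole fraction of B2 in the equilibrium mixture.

y_B2 = 0.349

Basis: 1 mol B2 initially; let X = conversion of B2. Extent ξ = X.
Moles: n_B2 = 1 − X; n_B1 = 2X.
Total moles n_T = 1 + X.
y_i = n_i/n_T, p_i = y_i·P. K = p_B1^2 / (p_B2).
Substituting and setting equal to 3.95 bar gives a polynomial in X; the root in (0,1) is X = 0.483.
Then n_B2 = 0.517, n_T = 1.48, so y_B2 = 0.349.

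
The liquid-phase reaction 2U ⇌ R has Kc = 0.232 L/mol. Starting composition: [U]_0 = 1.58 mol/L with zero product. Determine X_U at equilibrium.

X = 0.330

Let X = conversion of U; extent ξ = 1.58X/2 mol/L.
Concentrations: [U] = 1.58 − 1.58X; [R] = 0.79X.
Kc = [R] / ([U]^2).
This equals 0.232 at X = 0.330 (the root in 0 < X < 1).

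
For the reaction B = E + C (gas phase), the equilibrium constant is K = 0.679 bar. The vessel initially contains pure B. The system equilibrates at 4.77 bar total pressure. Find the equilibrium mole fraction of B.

y_B = 0.478

Take 1 mol B as basis and let X be its fractional conversion, so ξ = X.
At extent ξ: n_B = 1 − X; n_E = X; n_C = X.
Total moles n_T = 1 + X.
Mole fractions y_i = n_i/n_T; K = p_E p_C / (p_B) with p_i = y_i·P.
Equating to 0.679 bar and solving on 0 < X < 1: X = 0.353.
Then n_B = 0.647, n_T = 1.35, so y_B = 0.478.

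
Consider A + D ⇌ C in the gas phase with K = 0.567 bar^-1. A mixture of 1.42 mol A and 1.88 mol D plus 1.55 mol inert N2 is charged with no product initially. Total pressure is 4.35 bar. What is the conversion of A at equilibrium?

Basis: 1.42 mol A initially; let X = conversion of A. Extent ξ = 1.42X.
Moles: n_A = 1.42 − 1.42X; n_D = 1.88 − 1.42X; n_C = 1.42X; n_I = 1.55 (inert).
Total moles n_T = 4.85 − 1.42X.
y_i = n_i/n_T, p_i = y_i·P. K = p_C / (p_A p_D).
This yields a degree-2 equation in X; solving on (0,1), X = 0.426.

X = 0.426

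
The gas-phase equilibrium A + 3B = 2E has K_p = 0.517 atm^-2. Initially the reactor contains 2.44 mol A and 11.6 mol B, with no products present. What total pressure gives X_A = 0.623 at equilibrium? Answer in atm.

Basis: 2.44 mol A initially; let X = conversion of A. Extent ξ = 2.44X.
At extent ξ: n_A = 2.44 − 2.44X; n_B = 11.6 − 7.32X; n_E = 4.88X.
n_T = Σnᵢ = 14 − 4.88X.
K_p = p_E^2 / (p_A p_B^3) with p_i = (n_i/n_T)·P.
At X = 0.623: the mole-fraction product g(X) = Π y_i^ν_i = 3.485. Since K_p = g(X)·P^{-2}, P = (g/K_p)^(1/2) = (3.485/0.517)^(1/2) = 2.6 atm.

P = 2.6 atm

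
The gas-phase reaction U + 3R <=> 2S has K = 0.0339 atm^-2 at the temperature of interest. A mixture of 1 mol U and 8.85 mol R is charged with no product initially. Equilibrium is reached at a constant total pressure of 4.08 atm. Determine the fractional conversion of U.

Take 1 mol U as basis and let X be its fractional conversion, so ξ = X.
Species balance: n_U = 1 − X; n_R = 8.85 − 3X; n_S = 2X.
Summing: n_T = 9.85 − 2X.
Mole fractions y_i = n_i/n_T; K = p_S^2 / (p_U p_R^3) with p_i = y_i·P.
Setting this equal to 0.0339 atm^-2 and taking the physical root (0 < X < 1) gives X = 0.553.

X = 0.553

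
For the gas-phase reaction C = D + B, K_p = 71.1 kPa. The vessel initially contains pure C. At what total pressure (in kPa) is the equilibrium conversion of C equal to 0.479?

P = 239 kPa

Take 1 mol C as basis and let X be its fractional conversion, so ξ = X.
Mole table: n_C = 1 − X; n_D = X; n_B = X.
Total moles n_T = 1 + X.
K_p = p_D p_B / (p_C) with p_i = (n_i/n_T)·P.
At X = 0.479: the mole-fraction product g(X) = Π y_i^ν_i = 0.2978. Since K_p = g(X)·P^{1}, P = (K_p/g)^(1/1) = (71.1/0.2978)^(1/1) = 239 kPa.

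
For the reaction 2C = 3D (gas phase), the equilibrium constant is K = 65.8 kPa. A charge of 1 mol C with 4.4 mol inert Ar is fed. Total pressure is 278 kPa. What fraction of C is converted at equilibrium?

X = 0.477

Basis: 1 mol C initially; let X = conversion of C. Extent ξ = 0.5X.
At extent ξ: n_C = 1 − X; n_D = 1.5X; n_I = 4.4 (inert).
n_T = Σnᵢ = 5.4 + 0.5X.
y_i = n_i/n_T, p_i = y_i·P. K = p_D^3 / (p_C^2).
Substituting and setting equal to 65.8 kPa gives a polynomial in X; the root in (0,1) is X = 0.477.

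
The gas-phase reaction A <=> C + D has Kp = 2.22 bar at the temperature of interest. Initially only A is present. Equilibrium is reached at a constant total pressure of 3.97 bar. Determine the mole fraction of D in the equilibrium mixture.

Take 1 mol A as basis and let X be its fractional conversion, so ξ = X.
Moles: n_A = 1 − X; n_C = X; n_D = X.
n_T = Σnᵢ = 1 + X.
With p_i = (n_i/n_T)P, Kp = p_C p_D / (p_A).
Equating to 2.22 bar and solving on 0 < X < 1: X = 0.599.
Then n_D = 0.599, n_T = 1.6, so y_D = 0.375.

y_D = 0.375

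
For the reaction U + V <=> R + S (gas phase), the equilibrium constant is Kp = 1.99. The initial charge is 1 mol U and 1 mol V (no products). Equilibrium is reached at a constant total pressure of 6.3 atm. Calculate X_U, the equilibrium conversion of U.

X = 0.585

Let X = conversion of U (basis 1 mol U); extent of reaction ξ = X.
Species balance: n_U = 1 − X; n_V = 1 − X; n_R = X; n_S = X.
n_T stays at 2 (no change in mole number).
y_i = n_i/n_T, p_i = y_i·P. Kp = p_R p_S / (p_U p_V).
Setting this equal to 1.99 and taking the physical root (0 < X < 1) gives X = 0.585.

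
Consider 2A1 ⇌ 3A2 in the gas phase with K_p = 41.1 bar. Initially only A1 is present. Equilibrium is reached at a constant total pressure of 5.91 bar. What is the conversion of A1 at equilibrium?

Basis: 1 mol A1 initially; let X = conversion of A1. Extent ξ = 0.5X.
Species balance: n_A1 = 1 − X; n_A2 = 1.5X.
Total moles n_T = 1 + 0.5X.
y_i = n_i/n_T, p_i = y_i·P. K_p = p_A2^3 / (p_A1^2).
This yields a degree-3 equation in X; solving on (0,1), X = 0.670.

X = 0.670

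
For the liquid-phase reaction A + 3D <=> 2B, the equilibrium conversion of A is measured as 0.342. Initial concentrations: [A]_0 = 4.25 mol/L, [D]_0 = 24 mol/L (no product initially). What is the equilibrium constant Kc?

Kc = 0.000399 (mol/L)^-2

Let X = conversion of A.
Concentrations: [A] = 4.25 − 4.25X; [D] = 24 − 12.8X; [B] = 8.5X.
At X = 0.342: [A] = 2.8, [D] = 19.6, [B] = 2.91.
Kc = [B]^2 / ([A] [D]^3) = 0.000399 (mol/L)^-2.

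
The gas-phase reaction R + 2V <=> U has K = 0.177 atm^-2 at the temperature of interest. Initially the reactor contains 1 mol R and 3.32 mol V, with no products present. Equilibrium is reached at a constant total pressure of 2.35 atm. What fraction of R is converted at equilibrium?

X = 0.340

Take 1 mol R as basis and let X be its fractional conversion, so ξ = X.
Mole table: n_R = 1 − X; n_V = 3.32 − 2X; n_U = X.
Summing: n_T = 4.32 − 2X.
With p_i = (n_i/n_T)P, K = p_U / (p_R p_V^2).
This yields a degree-3 equation in X; solving on (0,1), X = 0.340.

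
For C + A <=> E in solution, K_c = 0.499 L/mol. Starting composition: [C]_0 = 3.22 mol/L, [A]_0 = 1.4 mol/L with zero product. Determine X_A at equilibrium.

Let X = conversion of A; extent ξ = 1.4·X mol/L.
Concentrations: [C] = 3.22 − 1.4X; [A] = 1.4 − 1.4X; [E] = 1.4X.
K_c = [E] / ([C] [A]).
Solving K_c = 0.499 for X ∈ (0,1): X = 0.550.

X = 0.550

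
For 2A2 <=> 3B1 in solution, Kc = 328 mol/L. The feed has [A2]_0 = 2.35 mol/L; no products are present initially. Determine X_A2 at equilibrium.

X = 0.873

Let X = conversion of A2; extent ξ = 2.35X/2 mol/L.
Concentrations: [A2] = 2.35 − 2.35X; [B1] = 3.53X.
Kc = [B1]^3 / ([A2]^2).
This equals 328 at X = 0.873 (the root in 0 < X < 1).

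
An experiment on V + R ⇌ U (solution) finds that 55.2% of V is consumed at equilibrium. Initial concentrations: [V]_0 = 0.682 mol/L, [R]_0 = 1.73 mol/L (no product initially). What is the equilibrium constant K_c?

K_c = 0.91 L/mol

Let X = conversion of V.
Concentrations: [V] = 0.682 − 0.682X; [R] = 1.73 − 0.682X; [U] = 0.682X.
At X = 0.552: [V] = 0.306, [R] = 1.35, [U] = 0.376.
K_c = [U] / ([V] [R]) = 0.91 L/mol.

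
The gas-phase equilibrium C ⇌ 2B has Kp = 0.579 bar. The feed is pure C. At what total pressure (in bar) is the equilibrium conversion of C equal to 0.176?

Let X = conversion of C (basis 1 mol C); extent of reaction ξ = X.
At extent ξ: n_C = 1 − X; n_B = 2X.
n_T = Σnᵢ = 1 + X.
Kp = p_B^2 / (p_C) with p_i = (n_i/n_T)·P.
At X = 0.176: the mole-fraction product g(X) = Π y_i^ν_i = 0.1279. Since Kp = g(X)·P^{1}, P = (Kp/g)^(1/1) = (0.579/0.1279)^(1/1) = 4.53 bar.

P = 4.53 bar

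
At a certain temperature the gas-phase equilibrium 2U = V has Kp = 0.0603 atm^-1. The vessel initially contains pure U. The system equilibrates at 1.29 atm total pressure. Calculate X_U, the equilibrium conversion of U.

X = 0.127

Basis: 1 mol U initially; let X = conversion of U. Extent ξ = 0.5X.
Mole table: n_U = 1 − X; n_V = 0.5X.
n_T = Σnᵢ = 1 − 0.5X.
With p_i = (n_i/n_T)P, Kp = p_V / (p_U^2).
Substituting and setting equal to 0.0603 atm^-1 gives a polynomial in X; the root in (0,1) is X = 0.127.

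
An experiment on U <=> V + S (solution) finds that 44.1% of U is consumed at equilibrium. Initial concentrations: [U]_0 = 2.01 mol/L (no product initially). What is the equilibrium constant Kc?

Let X = conversion of U.
Concentrations: [U] = 2.01 − 2.01X; [V] = 2.01X; [S] = 2.01X.
At X = 0.441: [U] = 1.12, [V] = 0.886, [S] = 0.886.
Kc = [V] [S] / ([U]) = 0.699 mol/L.

Kc = 0.699 mol/L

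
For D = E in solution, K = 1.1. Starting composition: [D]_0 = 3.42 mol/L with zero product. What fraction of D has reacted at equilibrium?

Let X = conversion of D; extent ξ = 3.42·X mol/L.
Concentrations: [D] = 3.42 − 3.42X; [E] = 3.42X.
K = [E] / ([D]).
Equating to 1.1: the physical root is X = 0.524.

X = 0.524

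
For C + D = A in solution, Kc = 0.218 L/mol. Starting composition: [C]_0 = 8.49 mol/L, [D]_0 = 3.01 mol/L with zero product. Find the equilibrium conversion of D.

X = 0.594

Let X = conversion of D; extent ξ = 3.01·X mol/L.
Concentrations: [C] = 8.49 − 3.01X; [D] = 3.01 − 3.01X; [A] = 3.01X.
Kc = [A] / ([C] [D]).
Setting equal to 0.218 and solving for X on (0,1) gives X = 0.594.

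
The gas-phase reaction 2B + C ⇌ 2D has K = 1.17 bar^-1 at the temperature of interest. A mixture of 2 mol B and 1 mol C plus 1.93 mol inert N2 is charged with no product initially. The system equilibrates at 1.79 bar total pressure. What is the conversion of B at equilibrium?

X = 0.352

Let X = conversion of B (basis 2 mol B); extent of reaction ξ = X.
Moles: n_B = 2 − 2X; n_C = 1 − X; n_D = 2X; n_I = 1.93 (inert).
Summing: n_T = 4.93 − X.
Mole fractions y_i = n_i/n_T; K = p_D^2 / (p_B^2 p_C) with p_i = y_i·P.
Equating to 1.17 bar^-1 and solving on 0 < X < 1: X = 0.352.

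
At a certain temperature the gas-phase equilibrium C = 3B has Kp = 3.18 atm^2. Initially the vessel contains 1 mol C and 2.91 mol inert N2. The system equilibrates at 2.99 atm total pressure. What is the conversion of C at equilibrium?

Take 1 mol C as basis and let X be its fractional conversion, so ξ = X.
Moles: n_C = 1 − X; n_B = 3X; n_I = 2.91 (inert).
n_T = Σnᵢ = 3.91 + 2X.
With p_i = (n_i/n_T)P, Kp = p_B^3 / (p_C).
Equating to 3.18 atm^2 and solving on 0 < X < 1: X = 0.534.

X = 0.534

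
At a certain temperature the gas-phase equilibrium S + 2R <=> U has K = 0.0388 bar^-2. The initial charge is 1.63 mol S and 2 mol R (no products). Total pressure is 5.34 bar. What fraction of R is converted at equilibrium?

X = 0.308

Let X = conversion of R (basis 2 mol R); extent of reaction ξ = X.
At extent ξ: n_S = 1.63 − X; n_R = 2 − 2X; n_U = X.
n_T = Σnᵢ = 3.63 − 2X.
y_i = n_i/n_T, p_i = y_i·P. K = p_U / (p_S p_R^2).
Setting this equal to 0.0388 bar^-2 and taking the physical root (0 < X < 1) gives X = 0.308.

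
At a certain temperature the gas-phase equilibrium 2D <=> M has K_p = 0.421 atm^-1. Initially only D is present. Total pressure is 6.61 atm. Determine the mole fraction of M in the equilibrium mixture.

Basis: 1 mol D initially; let X = conversion of D. Extent ξ = 0.5X.
Mole table: n_D = 1 − X; n_M = 0.5X.
Total moles n_T = 1 − 0.5X.
y_i = n_i/n_T, p_i = y_i·P. K_p = p_M / (p_D^2).
Setting this equal to 0.421 atm^-1 and taking the physical root (0 < X < 1) gives X = 0.713.
Then n_M = 0.356, n_T = 0.644, so y_M = 0.554.

y_M = 0.554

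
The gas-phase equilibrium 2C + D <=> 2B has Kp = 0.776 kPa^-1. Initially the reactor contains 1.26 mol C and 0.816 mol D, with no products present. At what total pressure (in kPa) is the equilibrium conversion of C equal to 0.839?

P = 188 kPa

Take 1.26 mol C as basis and let X be its fractional conversion, so ξ = 0.63X.
Species balance: n_C = 1.26 − 1.26X; n_D = 0.816 − 0.63X; n_B = 1.26X.
n_T = Σnᵢ = 2.08 − 0.63X.
Kp = p_B^2 / (p_C^2 p_D) with p_i = (n_i/n_T)·P.
At X = 0.839: the mole-fraction product g(X) = Π y_i^ν_i = 146.2. Since Kp = g(X)·P^{-1}, P = (g/Kp)^(1/1) = (146.2/0.776)^(1/1) = 188 kPa.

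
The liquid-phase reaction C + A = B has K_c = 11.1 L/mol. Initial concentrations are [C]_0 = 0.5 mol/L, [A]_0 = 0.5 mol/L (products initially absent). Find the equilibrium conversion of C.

Let X = conversion of C; extent ξ = 0.5·X mol/L.
Concentrations: [C] = 0.5 − 0.5X; [A] = 0.5 − 0.5X; [B] = 0.5X.
K_c = [B] / ([C] [A]).
Setting equal to 11.1 and solving for X on (0,1) gives X = 0.656.

X = 0.656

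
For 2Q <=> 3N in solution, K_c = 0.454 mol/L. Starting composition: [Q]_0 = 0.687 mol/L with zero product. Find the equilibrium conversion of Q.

X = 0.409

Let X = conversion of Q; extent ξ = 0.687X/2 mol/L.
Concentrations: [Q] = 0.687 − 0.687X; [N] = 1.03X.
K_c = [N]^3 / ([Q]^2).
This equals 0.454 at X = 0.409 (the root in 0 < X < 1).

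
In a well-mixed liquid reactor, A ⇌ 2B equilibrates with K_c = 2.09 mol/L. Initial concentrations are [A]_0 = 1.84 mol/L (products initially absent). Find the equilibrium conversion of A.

X = 0.409

Let X = conversion of A; extent ξ = 1.84·X mol/L.
Concentrations: [A] = 1.84 − 1.84X; [B] = 3.68X.
K_c = [B]^2 / ([A]).
Equating to 2.09 mol/L: the physical root is X = 0.409.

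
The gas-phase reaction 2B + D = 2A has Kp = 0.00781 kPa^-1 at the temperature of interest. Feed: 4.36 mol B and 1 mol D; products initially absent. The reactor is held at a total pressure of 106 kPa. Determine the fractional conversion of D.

X = 0.494

Let X = conversion of D (basis 1 mol D); extent of reaction ξ = X.
At extent ξ: n_B = 4.36 − 2X; n_D = 1 − X; n_A = 2X.
Total moles n_T = 5.36 − X.
y_i = n_i/n_T, p_i = y_i·P. Kp = p_A^2 / (p_B^2 p_D).
Substituting and setting equal to 0.00781 kPa^-1 gives a polynomial in X; the root in (0,1) is X = 0.494.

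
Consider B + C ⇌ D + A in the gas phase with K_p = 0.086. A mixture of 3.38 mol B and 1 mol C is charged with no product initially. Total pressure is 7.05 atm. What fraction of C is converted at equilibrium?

X = 0.394

Take 1 mol C as basis and let X be its fractional conversion, so ξ = X.
Species balance: n_B = 3.38 − X; n_C = 1 − X; n_D = X; n_A = X.
n_T stays at 4.38 (no change in mole number).
With p_i = (n_i/n_T)P, K_p = p_D p_A / (p_B p_C).
Equating to 0.086 and solving on 0 < X < 1: X = 0.394.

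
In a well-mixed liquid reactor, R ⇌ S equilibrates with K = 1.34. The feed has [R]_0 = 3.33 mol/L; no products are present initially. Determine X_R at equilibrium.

Let X = conversion of R; extent ξ = 3.33·X mol/L.
Concentrations: [R] = 3.33 − 3.33X; [S] = 3.33X.
K = [S] / ([R]).
Setting equal to 1.34 and solving for X on (0,1) gives X = 0.573.

X = 0.573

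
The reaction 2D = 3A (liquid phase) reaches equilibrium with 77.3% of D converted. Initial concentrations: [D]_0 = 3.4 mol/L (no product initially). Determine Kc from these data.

Kc = 103 mol/L

Let X = conversion of D.
Concentrations: [D] = 3.4 − 3.4X; [A] = 5.1X.
At X = 0.773: [D] = 0.772, [A] = 3.94.
Kc = [A]^3 / ([D]^2) = 103 mol/L.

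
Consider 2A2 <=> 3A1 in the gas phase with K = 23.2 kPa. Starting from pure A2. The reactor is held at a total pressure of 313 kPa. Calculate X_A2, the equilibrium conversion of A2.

X = 0.242

Take 1 mol A2 as basis and let X be its fractional conversion, so ξ = 0.5X.
Species balance: n_A2 = 1 − X; n_A1 = 1.5X.
n_T = Σnᵢ = 1 + 0.5X.
y_i = n_i/n_T, p_i = y_i·P. K = p_A1^3 / (p_A2^2).
This yields a degree-3 equation in X; solving on (0,1), X = 0.242.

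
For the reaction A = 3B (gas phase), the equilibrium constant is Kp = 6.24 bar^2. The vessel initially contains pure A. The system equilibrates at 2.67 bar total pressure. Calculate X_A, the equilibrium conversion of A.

X = 0.398

Let X = conversion of A (basis 1 mol A); extent of reaction ξ = X.
Moles: n_A = 1 − X; n_B = 3X.
n_T = Σnᵢ = 1 + 2X.
Mole fractions y_i = n_i/n_T; Kp = p_B^3 / (p_A) with p_i = y_i·P.
This yields a degree-3 equation in X; solving on (0,1), X = 0.398.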